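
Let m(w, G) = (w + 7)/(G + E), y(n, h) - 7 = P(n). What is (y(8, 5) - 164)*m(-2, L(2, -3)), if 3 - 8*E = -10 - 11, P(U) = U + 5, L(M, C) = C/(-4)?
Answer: -192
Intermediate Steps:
L(M, C) = -C/4 (L(M, C) = C*(-¼) = -C/4)
P(U) = 5 + U
y(n, h) = 12 + n (y(n, h) = 7 + (5 + n) = 12 + n)
E = 3 (E = 3/8 - (-10 - 11)/8 = 3/8 - ⅛*(-21) = 3/8 + 21/8 = 3)
m(w, G) = (7 + w)/(3 + G) (m(w, G) = (w + 7)/(G + 3) = (7 + w)/(3 + G))
(y(8, 5) - 164)*m(-2, L(2, -3)) = ((12 + 8) - 164)*((7 - 2)/(3 - ¼*(-3))) = (20 - 164)*(5/(3 + ¾)) = -144*5/15/4 = -192*5/5 = -144*4/3 = -192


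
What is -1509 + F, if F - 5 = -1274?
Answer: -2778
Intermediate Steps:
F = -1269 (F = 5 - 1274 = -1269)
-1509 + F = -1509 - 1269 = -2778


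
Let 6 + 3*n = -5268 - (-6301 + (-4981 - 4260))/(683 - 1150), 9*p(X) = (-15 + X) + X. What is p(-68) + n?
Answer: -7506017/4203 ≈ -1785.9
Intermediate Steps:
p(X) = -5/3 + 2*X/9 (p(X) = ((-15 + X) + X)/9 = (-15 + 2*X)/9 = -5/3 + 2*X/9)
n = -2478500/1401 (n = -2 + (-5268 - (-6301 + (-4981 - 4260))/(683 - 1150))/3 = -2 + (-5268 - (-6301 - 9241)/(-467))/3 = -2 + (-5268 - (-15542)*(-1)/467)/3 = -2 + (-5268 - 1*15542/467)/3 = -2 + (-5268 - 15542/467)/3 = -2 + (1/3)*(-2475698/467) = -2 - 2475698/1401 = -2478500/1401 ≈ -1769.1)
p(-68) + n = (-5/3 + (2/9)*(-68)) - 2478500/1401 = (-5/3 - 136/9) - 2478500/1401 = -151/9 - 2478500/1401 = -7506017/4203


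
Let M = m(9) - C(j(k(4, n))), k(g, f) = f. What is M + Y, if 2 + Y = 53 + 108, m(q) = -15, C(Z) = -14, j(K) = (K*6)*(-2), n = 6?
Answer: 158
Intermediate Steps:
j(K) = -12*K (j(K) = (6*K)*(-2) = -12*K)
M = -1 (M = -15 - 1*(-14) = -15 + 14 = -1)
Y = 159 (Y = -2 + (53 + 108) = -2 + 161 = 159)
M + Y = -1 + 159 = 158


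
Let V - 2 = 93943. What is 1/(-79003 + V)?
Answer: 1/14942 ≈ 6.6925e-5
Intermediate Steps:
V = 93945 (V = 2 + 93943 = 93945)
1/(-79003 + V) = 1/(-79003 + 93945) = 1/14942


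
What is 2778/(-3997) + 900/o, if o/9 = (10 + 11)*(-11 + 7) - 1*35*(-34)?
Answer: -190912/315763 ≈ -0.60461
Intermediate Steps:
o = 9954 (o = 9*((10 + 11)*(-11 + 7) - 1*35*(-34)) = 9*(21*(-4) - 35*(-34)) = 9*(-84 + 1190) = 9*1106 = 9954)
2778/(-3997) + 900/o = 2778/(-3997) + 900/9954 = 2778*(-1/3997) + 900*(1/9954) = -2778/3997 + 50/553 = -190912/315763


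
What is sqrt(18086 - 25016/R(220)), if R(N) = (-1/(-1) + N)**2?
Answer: 11*sqrt(7300110)/221 ≈ 134.48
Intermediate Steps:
R(N) = (1 + N)**2 (R(N) = (-1*(-1) + N)**2 = (1 + N)**2)
sqrt(18086 - 25016/R(220)) = sqrt(18086 - 25016/(1 + 220)**2) = sqrt(18086 - 25016/(221**2)) = sqrt(18086 - 25016/48841) = sqrt(883313310/48841) = 11*sqrt(7300110)/221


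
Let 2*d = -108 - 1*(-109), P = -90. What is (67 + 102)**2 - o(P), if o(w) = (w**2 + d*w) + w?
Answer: 20596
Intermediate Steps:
d = 1/2 (d = (-108 - 1*(-109))/2 = (-108 + 109)/2 = (1/2)*1 = 1/2 ≈ 0.50000)
o(w) = w**2 + 3*w/2 (o(w) = (w**2 + w/2) + w = w**2 + 3*w/2)
(67 + 102)**2 - o(P) = (67 + 102)**2 - (-90)*(3 + 2*(-90))/2 = 169**2 - (-90)*(3 - 180)/2 = 28561 - (-90)*(-177)/2 = 28561 - 1*7965 = 28561 - 7965 = 20596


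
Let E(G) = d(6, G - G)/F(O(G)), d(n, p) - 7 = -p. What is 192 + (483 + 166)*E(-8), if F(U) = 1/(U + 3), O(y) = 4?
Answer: 31993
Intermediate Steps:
F(U) = 1/(3 + U)
d(n, p) = 7 - p
E(G) = 49 (E(G) = (7 - (G - G))/(1/(3 + 4)) = (7 - 1*0)/(1/7) = (7 + 0)/(1/7) = 7*7 = 49)
192 + (483 + 166)*E(-8) = 192 + (483 + 166)*49 = 192 + 649*49 = 192 + 31801 = 31993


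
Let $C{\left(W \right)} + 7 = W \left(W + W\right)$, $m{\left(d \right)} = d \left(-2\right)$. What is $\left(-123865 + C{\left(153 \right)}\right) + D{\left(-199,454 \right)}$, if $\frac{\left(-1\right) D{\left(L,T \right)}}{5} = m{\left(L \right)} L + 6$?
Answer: $318926$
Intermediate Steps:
$m{\left(d \right)} = - 2 d$
$D{\left(L,T \right)} = -30 + 10 L^{2}$ ($D{\left(L,T \right)} = - 5 \left(- 2 L L + 6\right) = - 5 \left(- 2 L^{2} + 6\right) = - 5 \left(6 - 2 L^{2}\right) = -30 + 10 L^{2}$)
$C{\left(W \right)} = -7 + 2 W^{2}$ ($C{\left(W \right)} = -7 + W \left(W + W\right) = -7 + W 2 W = -7 + 2 W^{2}$)
$\left(-123865 + C{\left(153 \right)}\right) + D{\left(-199,454 \right)} = \left(-123865 - \left(7 - 2 \cdot 153^{2}\right)\right) - \left(30 - 10 \left(-199\right)^{2}\right) = \left(-123865 + \left(-7 + 2 \cdot 23409\right)\right) + \left(-30 + 10 \cdot 39601\right) = \left(-123865 + \left(-7 + 46818\right)\right) + \left(-30 + 396010\right) = \left(-123865 + 46811\right) + 395980 = -77054 + 395980 = 318926$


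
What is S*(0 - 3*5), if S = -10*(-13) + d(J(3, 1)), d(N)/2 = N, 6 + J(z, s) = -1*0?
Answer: -1770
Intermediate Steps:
J(z, s) = -6 (J(z, s) = -6 - 1*0 = -6 + 0 = -6)
d(N) = 2*N
S = 118 (S = -10*(-13) + 2*(-6) = 130 - 12 = 118)
S*(0 - 3*5) = 118*(0 - 3*5) = 118*(0 - 15) = 118*(-15) = -1770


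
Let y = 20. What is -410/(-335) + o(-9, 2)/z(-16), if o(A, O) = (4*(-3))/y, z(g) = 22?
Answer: 8819/7370 ≈ 1.1966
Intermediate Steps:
o(A, O) = -⅗ (o(A, O) = (4*(-3))/20 = -12*1/20 = -⅗)
-410/(-335) + o(-9, 2)/z(-16) = -410/(-335) - ⅗/22 = -410*(-1/335) - ⅗*1/22 = 82/67 - 3/110 = 8819/7370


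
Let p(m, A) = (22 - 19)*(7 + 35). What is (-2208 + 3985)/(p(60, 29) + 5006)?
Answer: 1777/5132 ≈ 0.34626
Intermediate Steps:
p(m, A) = 126 (p(m, A) = 3*42 = 126)
(-2208 + 3985)/(p(60, 29) + 5006) = (-2208 + 3985)/(126 + 5006) = 1777/5132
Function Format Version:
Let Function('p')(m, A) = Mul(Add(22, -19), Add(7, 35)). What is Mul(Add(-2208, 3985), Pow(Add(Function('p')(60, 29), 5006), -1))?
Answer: Rational(1777, 5132) ≈ 0.34626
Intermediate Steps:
Function('p')(m, A) = 126 (Function('p')(m, A) = Mul(3, 42) = 126)
Mul(Add(-2208, 3985), Pow(Add(Function('p')(60, 29), 5006), -1)) = Mul(Add(-2208, 3985), Pow(Add(126, 5006), -1)) = Mul(1777, Pow(5132, -1)) = Mul(1777, Rational(1, 5132)) = Rational(1777, 5132)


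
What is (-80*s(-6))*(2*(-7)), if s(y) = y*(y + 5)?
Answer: 6720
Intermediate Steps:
s(y) = y*(5 + y)
(-80*s(-6))*(2*(-7)) = (-(-480)*(5 - 6))*(2*(-7)) = -(-480)*(-1)*(-14) = -80*6*(-14) = -480*(-14) = 6720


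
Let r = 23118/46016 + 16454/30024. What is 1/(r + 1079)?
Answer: 86349024/93261299527 ≈ 0.00092588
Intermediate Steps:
r = 90702631/86349024 (r = 23118*(1/46016) + 16454*(1/30024) = 11559/23008 + 8227/15012 = 90702631/86349024 ≈ 1.0504)
1/(r + 1079) = 1/(90702631/86349024 + 1079) = 1/(93261299527/86349024) = 86349024/93261299527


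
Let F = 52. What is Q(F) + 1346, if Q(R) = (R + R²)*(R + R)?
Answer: 287970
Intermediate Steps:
Q(R) = 2*R*(R + R²) (Q(R) = (R + R²)*(2*R) = 2*R*(R + R²))
Q(F) + 1346 = 2*52²*(1 + 52) + 1346 = 2*2704*53 + 1346 = 286624 + 1346 = 287970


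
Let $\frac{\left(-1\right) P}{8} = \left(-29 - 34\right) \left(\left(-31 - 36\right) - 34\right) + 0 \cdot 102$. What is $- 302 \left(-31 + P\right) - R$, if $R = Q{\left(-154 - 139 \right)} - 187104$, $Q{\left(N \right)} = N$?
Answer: $15569767$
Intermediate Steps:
$R = -187397$ ($R = \left(-154 - 139\right) - 187104 = -293 - 187104 = -187397$)
$P = -50904$ ($P = - 8 \left(\left(-29 - 34\right) \left(\left(-31 - 36\right) - 34\right) + 0 \cdot 102\right) = - 8 \left(- 63 \left(-67 - 34\right) + 0\right) = - 8 \left(\left(-63\right) \left(-101\right) + 0\right) = - 8 \left(6363 + 0\right) = \left(-8\right) 6363 = -50904$)
$- 302 \left(-31 + P\right) - R = - 302 \left(-31 - 50904\right) - -187397 = \left(-302\right) \left(-50935\right) + 187397 = 15382370 + 187397 = 15569767$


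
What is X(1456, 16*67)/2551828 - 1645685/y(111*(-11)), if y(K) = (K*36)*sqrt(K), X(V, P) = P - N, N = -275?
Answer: 1347/2551828 - 1645685*I*sqrt(1221)/53670276 ≈ 0.00052786 - 1.0714*I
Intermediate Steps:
X(V, P) = 275 + P (X(V, P) = P - 1*(-275) = P + 275 = 275 + P)
y(K) = 36*K**(3/2) (y(K) = (36*K)*sqrt(K) = 36*K**(3/2))
X(1456, 16*67)/2551828 - 1645685/y(111*(-11)) = (275 + 16*67)/2551828 - 1645685*I*sqrt(1221)/53670276 = (275 + 1072)*(1/2551828) - 1645685*I*sqrt(1221)/53670276 = 1347*(1/2551828) - 1645685*I*sqrt(1221)/53670276 = 1347/2551828 - 1645685*I*sqrt(1221)/53670276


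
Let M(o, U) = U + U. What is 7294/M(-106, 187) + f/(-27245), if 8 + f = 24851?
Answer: 94716874/5094815 ≈ 18.591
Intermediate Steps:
f = 24843 (f = -8 + 24851 = 24843)
M(o, U) = 2*U
7294/M(-106, 187) + f/(-27245) = 7294/((2*187)) + 24843/(-27245) = 7294/374 + 24843*(-1/27245) = 7294*(1/374) - 24843/27245 = 3647/187 - 24843/27245 = 94716874/5094815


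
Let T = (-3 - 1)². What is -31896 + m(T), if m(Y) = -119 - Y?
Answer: -32031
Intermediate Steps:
T = 16 (T = (-4)² = 16)
-31896 + m(T) = -31896 + (-119 - 1*16) = -31896 + (-119 - 16) = -31896 - 135 = -32031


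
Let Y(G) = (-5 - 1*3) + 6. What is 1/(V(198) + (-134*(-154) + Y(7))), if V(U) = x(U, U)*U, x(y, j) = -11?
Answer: 1/18456 ≈ 5.4183e-5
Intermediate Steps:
Y(G) = -2 (Y(G) = (-5 - 3) + 6 = -8 + 6 = -2)
V(U) = -11*U
1/(V(198) + (-134*(-154) + Y(7))) = 1/(-11*198 + (-134*(-154) - 2)) = 1/(-2178 + (20636 - 2)) = 1/(-2178 + 20634) = 1/18456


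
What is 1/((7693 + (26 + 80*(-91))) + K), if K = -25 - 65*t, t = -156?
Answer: 1/10554 ≈ 9.4751e-5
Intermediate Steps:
K = 10115 (K = -25 - 65*(-156) = -25 + 10140 = 10115)
1/((7693 + (26 + 80*(-91))) + K) = 1/((7693 + (26 + 80*(-91))) + 10115) = 1/((7693 + (26 - 7280)) + 10115) = 1/((7693 - 7254) + 10115) = 1/(439 + 10115) = 1/10554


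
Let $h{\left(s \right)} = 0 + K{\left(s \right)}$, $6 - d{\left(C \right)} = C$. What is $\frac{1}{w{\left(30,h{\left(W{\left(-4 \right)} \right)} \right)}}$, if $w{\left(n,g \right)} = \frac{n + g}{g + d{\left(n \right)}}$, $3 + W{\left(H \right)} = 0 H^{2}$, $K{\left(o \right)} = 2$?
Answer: $- \frac{11}{16} \approx -0.6875$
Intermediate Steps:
$W{\left(H \right)} = -3$ ($W{\left(H \right)} = -3 + 0 H^{2} = -3 + 0 = -3$)
$d{\left(C \right)} = 6 - C$
$h{\left(s \right)} = 2$ ($h{\left(s \right)} = 0 + 2 = 2$)
$w{\left(n,g \right)} = \frac{g + n}{6 + g - n}$ ($w{\left(n,g \right)} = \frac{n + g}{g - \left(-6 + n\right)} = \frac{g + n}{6 + g - n}$)
$\frac{1}{w{\left(30,h{\left(W{\left(-4 \right)} \right)} \right)}} = \frac{1}{\frac{1}{6 + 2 - 30} \left(2 + 30\right)} = \frac{1}{\frac{1}{6 + 2 - 30} \cdot 32} = \frac{1}{\frac{1}{-22} \cdot 32} = \frac{1}{\left(- \frac{1}{22}\right) 32} = \frac{1}{- \frac{16}{11}} = - \frac{11}{16}$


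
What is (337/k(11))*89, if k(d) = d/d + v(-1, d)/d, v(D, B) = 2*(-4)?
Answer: 329923/3 ≈ 1.0997e+5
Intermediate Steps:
v(D, B) = -8
k(d) = 1 - 8/d (k(d) = d/d - 8/d = 1 - 8/d)
(337/k(11))*89 = (337/(((-8 + 11)/11)))*89 = (337/(((1/11)*3)))*89 = (337/(3/11))*89 = (337*(11/3))*89 = (3707/3)*89 = 329923/3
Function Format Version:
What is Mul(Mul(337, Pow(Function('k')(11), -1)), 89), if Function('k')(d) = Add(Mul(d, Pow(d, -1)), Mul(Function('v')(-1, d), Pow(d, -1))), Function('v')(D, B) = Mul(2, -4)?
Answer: Rational(329923, 3) ≈ 1.0997e+5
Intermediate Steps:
Function('v')(D, B) = -8
Function('k')(d) = Add(1, Mul(-8, Pow(d, -1))) (Function('k')(d) = Add(Mul(d, Pow(d, -1)), Mul(-8, Pow(d, -1))) = Add(1, Mul(-8, Pow(d, -1))))
Mul(Mul(337, Pow(Function('k')(11), -1)), 89) = Mul(Mul(337, Pow(Mul(Pow(11, -1), Add(-8, 11)), -1)), 89) = Mul(Mul(337, Pow(Mul(Rational(1, 11), 3), -1)), 89) = Mul(Mul(337, Pow(Rational(3, 11), -1)), 89) = Mul(Mul(337, Rational(11, 3)), 89) = Mul(Rational(3707, 3), 89) = Rational(329923, 3)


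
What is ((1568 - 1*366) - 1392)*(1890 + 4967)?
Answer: -1302830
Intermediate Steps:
((1568 - 1*366) - 1392)*(1890 + 4967) = ((1568 - 366) - 1392)*6857 = (1202 - 1392)*6857 = -190*6857 = -1302830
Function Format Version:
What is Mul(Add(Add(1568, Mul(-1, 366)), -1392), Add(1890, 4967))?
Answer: -1302830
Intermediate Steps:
Mul(Add(Add(1568, Mul(-1, 366)), -1392), Add(1890, 4967)) = Mul(Add(Add(1568, -366), -1392), 6857) = Mul(Add(1202, -1392), 6857) = Mul(-190, 6857) = -1302830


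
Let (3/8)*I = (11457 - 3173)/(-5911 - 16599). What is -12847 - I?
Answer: -433745819/33765 ≈ -12846.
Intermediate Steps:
I = -33136/33765 (I = 8*((11457 - 3173)/(-5911 - 16599))/3 = 8*(8284/(-22510))/3 = 8*(8284*(-1/22510))/3 = (8/3)*(-4142/11255) = -33136/33765 ≈ -0.98137)
-12847 - I = -12847 - 1*(-33136/33765) = -12847 + 33136/33765 = -433745819/33765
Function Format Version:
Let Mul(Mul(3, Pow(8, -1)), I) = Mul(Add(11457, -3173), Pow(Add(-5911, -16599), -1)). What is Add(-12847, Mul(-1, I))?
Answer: Rational(-433745819, 33765) ≈ -12846.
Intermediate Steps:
I = Rational(-33136, 33765) (I = Mul(Rational(8, 3), Mul(Add(11457, -3173), Pow(Add(-5911, -16599), -1))) = Mul(Rational(8, 3), Mul(8284, Pow(-22510, -1))) = Mul(Rational(8, 3), Mul(8284, Rational(-1, 22510))) = Mul(Rational(8, 3), Rational(-4142, 11255)) = Rational(-33136, 33765) ≈ -0.98137)
Add(-12847, Mul(-1, I)) = Add(-12847, Mul(-1, Rational(-33136, 33765))) = Add(-12847, Rational(33136, 33765)) = Rational(-433745819, 33765)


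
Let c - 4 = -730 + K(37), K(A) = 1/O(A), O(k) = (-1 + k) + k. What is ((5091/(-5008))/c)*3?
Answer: 1114929/265408976 ≈ 0.0042008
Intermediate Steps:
O(k) = -1 + 2*k
K(A) = 1/(-1 + 2*A)
c = -52997/73 (c = 4 + (-730 + 1/(-1 + 2*37)) = 4 + (-730 + 1/(-1 + 74)) = 4 + (-730 + 1/73) = 4 - 53289/73 = -52997/73 ≈ -725.99)
((5091/(-5008))/c)*3 = ((5091/(-5008))/(-52997/73))*3 = ((5091*(-1/5008))*(-73/52997))*3 = -5091/5008*(-73/52997)*3 = (371643/265408976)*3 = 1114929/265408976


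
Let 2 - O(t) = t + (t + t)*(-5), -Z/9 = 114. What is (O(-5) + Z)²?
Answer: 1142761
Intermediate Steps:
Z = -1026 (Z = -9*114 = -1026)
O(t) = 2 + 9*t (O(t) = 2 - (t + (t + t)*(-5)) = 2 - (t + (2*t)*(-5)) = 2 - (t - 10*t) = 2 - (-9)*t = 2 + 9*t)
(O(-5) + Z)² = ((2 + 9*(-5)) - 1026)² = ((2 - 45) - 1026)² = (-43 - 1026)² = (-1069)² = 1142761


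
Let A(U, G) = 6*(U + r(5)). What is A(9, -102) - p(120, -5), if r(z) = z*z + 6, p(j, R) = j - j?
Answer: 240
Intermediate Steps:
p(j, R) = 0
r(z) = 6 + z**2 (r(z) = z**2 + 6 = 6 + z**2)
A(U, G) = 186 + 6*U (A(U, G) = 6*(U + (6 + 5**2)) = 6*(U + (6 + 25)) = 6*(U + 31) = 6*(31 + U) = 186 + 6*U)
A(9, -102) - p(120, -5) = (186 + 6*9) - 1*0 = (186 + 54) + 0 = 240 + 0 = 240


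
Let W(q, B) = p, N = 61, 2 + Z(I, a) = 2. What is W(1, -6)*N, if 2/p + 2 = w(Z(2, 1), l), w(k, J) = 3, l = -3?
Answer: 122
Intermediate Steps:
Z(I, a) = 0 (Z(I, a) = -2 + 2 = 0)
p = 2 (p = 2/(-2 + 3) = 2/1 = 2*1 = 2)
W(q, B) = 2
W(1, -6)*N = 2*61 = 122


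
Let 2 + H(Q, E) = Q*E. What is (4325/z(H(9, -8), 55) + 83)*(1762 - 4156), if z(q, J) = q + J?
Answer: 346248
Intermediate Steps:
H(Q, E) = -2 + E*Q (H(Q, E) = -2 + Q*E = -2 + E*Q)
z(q, J) = J + q
(4325/z(H(9, -8), 55) + 83)*(1762 - 4156) = (4325/(55 + (-2 - 8*9)) + 83)*(1762 - 4156) = (4325/(55 + (-2 - 72)) + 83)*(-2394) = (4325/(55 - 74) + 83)*(-2394) = (4325/(-19) + 83)*(-2394) = (4325*(-1/19) + 83)*(-2394) = (-4325/19 + 83)*(-2394) = -2748/19*(-2394) = 346248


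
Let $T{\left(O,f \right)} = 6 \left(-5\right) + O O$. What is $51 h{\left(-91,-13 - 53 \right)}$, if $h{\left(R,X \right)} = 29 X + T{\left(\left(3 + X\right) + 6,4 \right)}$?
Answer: $66555$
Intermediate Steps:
$T{\left(O,f \right)} = -30 + O^{2}$
$h{\left(R,X \right)} = -30 + \left(9 + X\right)^{2} + 29 X$ ($h{\left(R,X \right)} = 29 X + \left(-30 + \left(\left(3 + X\right) + 6\right)^{2}\right) = 29 X + \left(-30 + \left(9 + X\right)^{2}\right) = -30 + \left(9 + X\right)^{2} + 29 X$)
$51 h{\left(-91,-13 - 53 \right)} = 51 \left(51 + \left(-13 - 53\right)^{2} + 47 \left(-13 - 53\right)\right) = 51 \left(51 + \left(-66\right)^{2} + 47 \left(-66\right)\right) = 51 \left(51 + 4356 - 3102\right) = 51 \cdot 1305 = 66555$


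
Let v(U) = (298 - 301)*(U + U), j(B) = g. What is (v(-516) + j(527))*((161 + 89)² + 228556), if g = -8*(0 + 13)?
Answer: 870839552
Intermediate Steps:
g = -104 (g = -8*13 = -104)
j(B) = -104
v(U) = -6*U
(v(-516) + j(527))*((161 + 89)² + 228556) = (-6*(-516) - 104)*((161 + 89)² + 228556) = (3096 - 104)*(250² + 228556) = 2992*(62500 + 228556) = 2992*291056 = 870839552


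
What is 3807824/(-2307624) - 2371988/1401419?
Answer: -1351251667346/404243514807 ≈ -3.3427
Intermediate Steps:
3807824/(-2307624) - 2371988/1401419 = 3807824*(-1/2307624) - 2371988*1/1401419 = -475978/288453 - 2371988/1401419 = -1351251667346/404243514807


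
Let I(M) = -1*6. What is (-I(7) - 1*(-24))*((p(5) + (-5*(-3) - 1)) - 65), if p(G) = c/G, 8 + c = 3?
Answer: -1560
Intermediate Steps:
c = -5 (c = -8 + 3 = -5)
I(M) = -6
p(G) = -5/G
(-I(7) - 1*(-24))*((p(5) + (-5*(-3) - 1)) - 65) = (-1*(-6) - 1*(-24))*((-5/5 + (-5*(-3) - 1)) - 65) = (6 + 24)*((-5*1/5 + (15 - 1)) - 65) = 30*((-1 + 14) - 65) = 30*(13 - 65) = 30*(-52) = -1560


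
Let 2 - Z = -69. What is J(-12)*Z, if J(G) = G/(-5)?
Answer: 852/5 ≈ 170.40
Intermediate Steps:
Z = 71 (Z = 2 - 1*(-69) = 2 + 69 = 71)
J(G) = -G/5 (J(G) = G*(-⅕) = -G/5)
J(-12)*Z = -⅕*(-12)*71 = (12/5)*71 = 852/5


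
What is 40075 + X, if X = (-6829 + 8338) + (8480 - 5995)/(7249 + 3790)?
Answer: 65578323/1577 ≈ 41584.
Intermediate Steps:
X = 2380048/1577 (X = 1509 + 2485/11039 = 1509 + 2485*(1/11039) = 1509 + 355/1577 = 2380048/1577 ≈ 1509.2)
40075 + X = 40075 + 2380048/1577 = 65578323/1577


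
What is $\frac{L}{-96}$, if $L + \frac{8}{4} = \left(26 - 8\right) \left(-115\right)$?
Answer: $\frac{259}{12} \approx 21.583$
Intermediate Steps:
$L = -2072$ ($L = -2 + \left(26 - 8\right) \left(-115\right) = -2 + 18 \left(-115\right) = -2 - 2070 = -2072$)
$\frac{L}{-96} = - \frac{2072}{-96} = \left(-2072\right) \left(- \frac{1}{96}\right) = \frac{259}{12}$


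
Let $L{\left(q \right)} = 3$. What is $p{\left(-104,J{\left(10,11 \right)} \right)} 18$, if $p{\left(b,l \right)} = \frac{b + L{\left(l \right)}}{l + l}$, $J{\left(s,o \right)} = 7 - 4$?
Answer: $-303$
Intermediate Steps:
$J{\left(s,o \right)} = 3$ ($J{\left(s,o \right)} = 7 - 4 = 3$)
$p{\left(b,l \right)} = \frac{3 + b}{2 l}$ ($p{\left(b,l \right)} = \frac{b + 3}{l + l} = \frac{3 + b}{2 l}$)
$p{\left(-104,J{\left(10,11 \right)} \right)} 18 = \frac{3 - 104}{2 \cdot 3} \cdot 18 = \frac{1}{2} \cdot \frac{1}{3} \left(-101\right) 18 = \left(- \frac{101}{6}\right) 18 = -303$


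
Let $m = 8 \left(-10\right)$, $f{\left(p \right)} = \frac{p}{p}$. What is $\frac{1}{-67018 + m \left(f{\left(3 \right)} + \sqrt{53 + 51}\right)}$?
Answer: $- \frac{33549}{2250738002} + \frac{40 \sqrt{26}}{1125369001} \approx -1.4725 \cdot 10^{-5}$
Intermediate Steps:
$f{\left(p \right)} = 1$
$m = -80$
$\frac{1}{-67018 + m \left(f{\left(3 \right)} + \sqrt{53 + 51}\right)} = \frac{1}{-67018 - 80 \left(1 + \sqrt{53 + 51}\right)} = \frac{1}{-67018 - 80 \left(1 + \sqrt{104}\right)} = \frac{1}{-67018 - 80 \left(1 + 2 \sqrt{26}\right)} = \frac{1}{-67018 - \left(80 + 160 \sqrt{26}\right)} = \frac{1}{-67098 - 160 \sqrt{26}}$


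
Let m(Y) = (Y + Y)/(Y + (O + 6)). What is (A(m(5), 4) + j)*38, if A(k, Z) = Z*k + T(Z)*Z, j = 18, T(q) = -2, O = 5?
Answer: 475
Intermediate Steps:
m(Y) = 2*Y/(11 + Y) (m(Y) = (Y + Y)/(Y + (5 + 6)) = (2*Y)/(Y + 11) = (2*Y)/(11 + Y) = 2*Y/(11 + Y))
A(k, Z) = -2*Z + Z*k (A(k, Z) = Z*k - 2*Z = -2*Z + Z*k)
(A(m(5), 4) + j)*38 = (4*(-2 + 2*5/(11 + 5)) + 18)*38 = (4*(-2 + 2*5/16) + 18)*38 = (4*(-2 + 2*5*(1/16)) + 18)*38 = (4*(-2 + 5/8) + 18)*38 = (4*(-11/8) + 18)*38 = (-11/2 + 18)*38 = (25/2)*38 = 475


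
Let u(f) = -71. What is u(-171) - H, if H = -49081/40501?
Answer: -2826490/40501 ≈ -69.788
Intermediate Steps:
H = -49081/40501 (H = -49081*1/40501 = -49081/40501 ≈ -1.2118)
u(-171) - H = -71 - 1*(-49081/40501) = -71 + 49081/40501 = -2826490/40501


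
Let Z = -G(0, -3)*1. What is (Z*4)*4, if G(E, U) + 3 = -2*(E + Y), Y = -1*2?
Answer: -16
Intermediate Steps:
Y = -2
G(E, U) = 1 - 2*E (G(E, U) = -3 - 2*(E - 2) = -3 - 2*(-2 + E) = -3 + (4 - 2*E) = 1 - 2*E)
Z = -1 (Z = -(1 - 2*0)*1 = -(1 + 0)*1 = -1*1*1 = -1*1 = -1)
(Z*4)*4 = -1*4*4 = -4*4 = -16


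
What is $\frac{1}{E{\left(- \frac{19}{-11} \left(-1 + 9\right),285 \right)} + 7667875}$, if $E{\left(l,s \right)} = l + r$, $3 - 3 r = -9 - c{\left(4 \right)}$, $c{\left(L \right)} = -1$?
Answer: $\frac{33}{253040452} \approx 1.3041 \cdot 10^{-7}$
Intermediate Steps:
$r = \frac{11}{3}$ ($r = 1 - \frac{-9 - -1}{3} = 1 - \frac{-9 + 1}{3} = 1 - - \frac{8}{3} = 1 + \frac{8}{3} = \frac{11}{3} \approx 3.6667$)
$E{\left(l,s \right)} = \frac{11}{3} + l$ ($E{\left(l,s \right)} = l + \frac{11}{3} = \frac{11}{3} + l$)
$\frac{1}{E{\left(- \frac{19}{-11} \left(-1 + 9\right),285 \right)} + 7667875} = \frac{1}{\left(\frac{11}{3} + - \frac{19}{-11} \left(-1 + 9\right)\right) + 7667875} = \frac{1}{\left(\frac{11}{3} + \left(-19\right) \left(- \frac{1}{11}\right) 8\right) + 7667875} = \frac{1}{\left(\frac{11}{3} + \frac{19}{11} \cdot 8\right) + 7667875} = \frac{1}{\left(\frac{11}{3} + \frac{152}{11}\right) + 7667875} = \frac{1}{\frac{577}{33} + 7667875} = \frac{1}{\frac{253040452}{33}} = \frac{33}{253040452}$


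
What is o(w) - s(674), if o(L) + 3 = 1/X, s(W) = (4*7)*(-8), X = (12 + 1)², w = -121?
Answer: 37350/169 ≈ 221.01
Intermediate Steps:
X = 169 (X = 13² = 169)
s(W) = -224 (s(W) = 28*(-8) = -224)
o(L) = -506/169 (o(L) = -3 + 1/169 = -506/169)
o(w) - s(674) = -506/169 - 1*(-224) = -506/169 + 224 = 37350/169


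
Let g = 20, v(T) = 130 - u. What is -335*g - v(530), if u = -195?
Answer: -7025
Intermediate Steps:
v(T) = 325 (v(T) = 130 - 1*(-195) = 130 + 195 = 325)
-335*g - v(530) = -335*20 - 1*325 = -6700 - 325 = -7025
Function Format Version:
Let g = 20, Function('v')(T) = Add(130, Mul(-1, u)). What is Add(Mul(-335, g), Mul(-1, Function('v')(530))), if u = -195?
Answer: -7025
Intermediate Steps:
Function('v')(T) = 325 (Function('v')(T) = Add(130, Mul(-1, -195)) = Add(130, 195) = 325)
Add(Mul(-335, g), Mul(-1, Function('v')(530))) = Add(Mul(-335, 20), Mul(-1, 325)) = Add(-6700, -325) = -7025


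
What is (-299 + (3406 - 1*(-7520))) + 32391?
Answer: 43018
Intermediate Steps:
(-299 + (3406 - 1*(-7520))) + 32391 = (-299 + (3406 + 7520)) + 32391 = (-299 + 10926) + 32391 = 10627 + 32391 = 43018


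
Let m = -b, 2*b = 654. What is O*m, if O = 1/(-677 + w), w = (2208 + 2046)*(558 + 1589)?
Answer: -327/9132661 ≈ -3.5806e-5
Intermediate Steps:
w = 9133338 (w = 4254*2147 = 9133338)
b = 327 (b = (1/2)*654 = 327)
m = -327 (m = -1*327 = -327)
O = 1/9132661 (O = 1/(-677 + 9133338) = 1/9132661 ≈ 1.0950e-7)
O*m = (1/9132661)*(-327) = -327/9132661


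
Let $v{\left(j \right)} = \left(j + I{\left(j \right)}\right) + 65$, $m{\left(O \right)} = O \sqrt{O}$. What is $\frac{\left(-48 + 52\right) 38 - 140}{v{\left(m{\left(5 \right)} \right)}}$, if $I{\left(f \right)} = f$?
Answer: $\frac{156}{745} - \frac{24 \sqrt{5}}{745} \approx 0.13736$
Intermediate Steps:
$m{\left(O \right)} = O^{\frac{3}{2}}$
$v{\left(j \right)} = 65 + 2 j$ ($v{\left(j \right)} = \left(j + j\right) + 65 = 2 j + 65 = 65 + 2 j$)
$\frac{\left(-48 + 52\right) 38 - 140}{v{\left(m{\left(5 \right)} \right)}} = \frac{\left(-48 + 52\right) 38 - 140}{65 + 2 \cdot 5^{\frac{3}{2}}} = \frac{4 \cdot 38 - 140}{65 + 2 \cdot 5 \sqrt{5}} = \frac{152 - 140}{65 + 10 \sqrt{5}} = \frac{12}{65 + 10 \sqrt{5}}$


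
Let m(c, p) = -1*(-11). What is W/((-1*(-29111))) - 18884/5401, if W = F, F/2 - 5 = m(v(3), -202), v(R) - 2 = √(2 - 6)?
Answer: -549559292/157228511 ≈ -3.4953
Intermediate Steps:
v(R) = 2 + 2*I (v(R) = 2 + √(2 - 6) = 2 + √(-4) = 2 + 2*I)
m(c, p) = 11
F = 32 (F = 10 + 2*11 = 10 + 22 = 32)
W = 32
W/((-1*(-29111))) - 18884/5401 = 32/((-1*(-29111))) - 18884/5401 = 32/29111 - 18884*1/5401 = 32*(1/29111) - 18884/5401 = 32/29111 - 18884/5401 = -549559292/157228511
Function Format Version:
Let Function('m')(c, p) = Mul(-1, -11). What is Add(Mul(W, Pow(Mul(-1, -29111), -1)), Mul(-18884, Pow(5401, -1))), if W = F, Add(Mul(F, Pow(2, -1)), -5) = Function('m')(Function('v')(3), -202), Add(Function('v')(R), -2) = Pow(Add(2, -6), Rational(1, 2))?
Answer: Rational(-549559292, 157228511) ≈ -3.4953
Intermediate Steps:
Function('v')(R) = Add(2, Mul(2, I)) (Function('v')(R) = Add(2, Pow(Add(2, -6), Rational(1, 2))) = Add(2, Pow(-4, Rational(1, 2))) = Add(2, Mul(2, I)))
Function('m')(c, p) = 11
F = 32 (F = Add(10, Mul(2, 11)) = Add(10, 22) = 32)
W = 32
Add(Mul(W, Pow(Mul(-1, -29111), -1)), Mul(-18884, Pow(5401, -1))) = Add(Mul(32, Pow(Mul(-1, -29111), -1)), Mul(-18884, Pow(5401, -1))) = Add(Mul(32, Pow(29111, -1)), Mul(-18884, Rational(1, 5401))) = Add(Mul(32, Rational(1, 29111)), Rational(-18884, 5401)) = Add(Rational(32, 29111), Rational(-18884, 5401)) = Rational(-549559292, 157228511)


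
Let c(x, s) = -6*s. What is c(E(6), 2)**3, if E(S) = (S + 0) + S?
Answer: -1728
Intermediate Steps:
E(S) = 2*S (E(S) = S + S = 2*S)
c(E(6), 2)**3 = (-6*2)**3 = (-12)**3 = -1728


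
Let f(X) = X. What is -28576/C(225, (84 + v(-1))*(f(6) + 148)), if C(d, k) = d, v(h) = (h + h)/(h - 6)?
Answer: -28576/225 ≈ -127.00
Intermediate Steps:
v(h) = 2*h/(-6 + h) (v(h) = (2*h)/(-6 + h) = 2*h/(-6 + h))
-28576/C(225, (84 + v(-1))*(f(6) + 148)) = -28576/225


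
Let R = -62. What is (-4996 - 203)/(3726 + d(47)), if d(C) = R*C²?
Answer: 5199/133232 ≈ 0.039022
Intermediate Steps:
d(C) = -62*C²
(-4996 - 203)/(3726 + d(47)) = (-4996 - 203)/(3726 - 62*47²) = -5199/(3726 - 62*2209) = -5199/(3726 - 136958) = -5199/(-133232) = -5199*(-1/133232) = 5199/133232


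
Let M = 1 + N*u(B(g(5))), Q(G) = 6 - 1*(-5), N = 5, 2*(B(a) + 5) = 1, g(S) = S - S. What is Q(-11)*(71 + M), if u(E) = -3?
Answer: 627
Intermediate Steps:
g(S) = 0
B(a) = -9/2 (B(a) = -5 + (½)*1 = -5 + ½ = -9/2)
Q(G) = 11 (Q(G) = 6 + 5 = 11)
M = -14 (M = 1 + 5*(-3) = 1 - 15 = -14)
Q(-11)*(71 + M) = 11*(71 - 14) = 11*57 = 627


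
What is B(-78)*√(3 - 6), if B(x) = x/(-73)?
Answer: 78*I*√3/73 ≈ 1.8507*I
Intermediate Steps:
B(x) = -x/73 (B(x) = x*(-1/73) = -x/73)
B(-78)*√(3 - 6) = (-1/73*(-78))*√(3 - 6) = 78*√(-3)/73 = 78*(I*√3)/73 = 78*I*√3/73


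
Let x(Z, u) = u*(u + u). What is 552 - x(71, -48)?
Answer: -4056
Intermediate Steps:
x(Z, u) = 2*u**2 (x(Z, u) = u*(2*u) = 2*u**2)
552 - x(71, -48) = 552 - 2*(-48)**2 = 552 - 2*2304 = 552 - 1*4608 = 552 - 4608 = -4056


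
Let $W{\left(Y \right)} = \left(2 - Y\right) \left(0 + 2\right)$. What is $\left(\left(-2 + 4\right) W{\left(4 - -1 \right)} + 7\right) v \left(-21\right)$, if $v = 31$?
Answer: $3255$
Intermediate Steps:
$W{\left(Y \right)} = 4 - 2 Y$ ($W{\left(Y \right)} = \left(2 - Y\right) 2 = 4 - 2 Y$)
$\left(\left(-2 + 4\right) W{\left(4 - -1 \right)} + 7\right) v \left(-21\right) = \left(\left(-2 + 4\right) \left(4 - 2 \left(4 - -1\right)\right) + 7\right) 31 \left(-21\right) = \left(2 \left(4 - 2 \left(4 + 1\right)\right) + 7\right) 31 \left(-21\right) = \left(2 \left(4 - 10\right) + 7\right) 31 \left(-21\right) = \left(2 \left(-6\right) + 7\right) 31 \left(-21\right) = \left(-12 + 7\right) 31 \left(-21\right) = \left(-5\right) 31 \left(-21\right) = \left(-155\right) \left(-21\right) = 3255$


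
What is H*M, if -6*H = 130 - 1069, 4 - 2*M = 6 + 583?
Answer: -183105/4 ≈ -45776.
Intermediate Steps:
M = -585/2 (M = 2 - (6 + 583)/2 = 2 - 1/2*589 = 2 - 589/2 = -585/2 ≈ -292.50)
H = 313/2 (H = -(130 - 1069)/6 = -1/6*(-939) = 313/2 ≈ 156.50)
H*M = (313/2)*(-585/2) = -183105/4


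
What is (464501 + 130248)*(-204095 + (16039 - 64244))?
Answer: -150055172700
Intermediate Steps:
(464501 + 130248)*(-204095 + (16039 - 64244)) = 594749*(-204095 - 48205) = 594749*(-252300) = -150055172700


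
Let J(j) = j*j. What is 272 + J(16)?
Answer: 528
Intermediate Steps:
J(j) = j²
272 + J(16) = 272 + 16² = 272 + 256 = 528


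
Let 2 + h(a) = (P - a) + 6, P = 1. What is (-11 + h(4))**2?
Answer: 100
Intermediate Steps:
h(a) = 5 - a (h(a) = -2 + ((1 - a) + 6) = -2 + (7 - a) = 5 - a)
(-11 + h(4))**2 = (-11 + (5 - 1*4))**2 = (-11 + (5 - 4))**2 = (-11 + 1)**2 = (-10)**2 = 100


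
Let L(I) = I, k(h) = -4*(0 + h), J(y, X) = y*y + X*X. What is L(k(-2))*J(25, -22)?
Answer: 8872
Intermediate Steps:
J(y, X) = X² + y² (J(y, X) = y² + X² = X² + y²)
k(h) = -4*h
L(k(-2))*J(25, -22) = (-4*(-2))*((-22)² + 25²) = 8*(484 + 625) = 8*1109 = 8872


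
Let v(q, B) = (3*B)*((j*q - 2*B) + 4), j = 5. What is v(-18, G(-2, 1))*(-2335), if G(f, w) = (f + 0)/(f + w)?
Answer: 1260900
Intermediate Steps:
G(f, w) = f/(f + w)
v(q, B) = 3*B*(4 - 2*B + 5*q) (v(q, B) = (3*B)*((5*q - 2*B) + 4) = (3*B)*((-2*B + 5*q) + 4) = (3*B)*(4 - 2*B + 5*q) = 3*B*(4 - 2*B + 5*q))
v(-18, G(-2, 1))*(-2335) = (3*(-2/(-2 + 1))*(4 - (-4)/(-2 + 1) + 5*(-18)))*(-2335) = (3*(-2/(-1))*(4 - (-4)/(-1) - 90))*(-2335) = (3*(-2*(-1))*(4 - (-4)*(-1) - 90))*(-2335) = (3*2*(4 - 2*2 - 90))*(-2335) = (3*2*(4 - 4 - 90))*(-2335) = (3*2*(-90))*(-2335) = -540*(-2335) = 1260900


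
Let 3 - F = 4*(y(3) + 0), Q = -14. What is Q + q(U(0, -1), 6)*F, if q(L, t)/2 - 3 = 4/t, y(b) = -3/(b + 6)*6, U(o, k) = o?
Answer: 200/3 ≈ 66.667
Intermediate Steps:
y(b) = -18/(6 + b) (y(b) = -3/(6 + b)*6 = -18/(6 + b))
F = 11 (F = 3 - 4*(-18/(6 + 3) + 0) = 3 - 4*(-18/9 + 0) = 3 - 4*(-18*⅑ + 0) = 3 - 4*(-2 + 0) = 3 - 4*(-2) = 3 - 1*(-8) = 3 + 8 = 11)
q(L, t) = 6 + 8/t (q(L, t) = 6 + 2*(4/t) = 6 + 8/t)
Q + q(U(0, -1), 6)*F = -14 + (6 + 8/6)*11 = -14 + (6 + 8*(⅙))*11 = -14 + (6 + 4/3)*11 = -14 + (22/3)*11 = -14 + 242/3 = 200/3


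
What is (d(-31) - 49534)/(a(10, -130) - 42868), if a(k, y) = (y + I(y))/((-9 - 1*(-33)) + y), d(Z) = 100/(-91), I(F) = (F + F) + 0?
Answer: 238907782/206734619 ≈ 1.1556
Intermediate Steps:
I(F) = 2*F (I(F) = 2*F + 0 = 2*F)
d(Z) = -100/91 (d(Z) = 100*(-1/91) = -100/91)
a(k, y) = 3*y/(24 + y) (a(k, y) = (y + 2*y)/((-9 - 1*(-33)) + y) = (3*y)/((-9 + 33) + y) = (3*y)/(24 + y) = 3*y/(24 + y))
(d(-31) - 49534)/(a(10, -130) - 42868) = (-100/91 - 49534)/(3*(-130)/(24 - 130) - 42868) = -4507694/(91*(3*(-130)/(-106) - 42868)) = -4507694/(91*(3*(-130)*(-1/106) - 42868)) = -4507694/(91*(195/53 - 42868)) = -4507694/(91*(-2271809/53)) = -4507694/91*(-53/2271809) = 238907782/206734619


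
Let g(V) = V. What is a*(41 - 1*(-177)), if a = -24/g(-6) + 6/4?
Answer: 1199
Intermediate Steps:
a = 11/2 (a = -24/(-6) + 6/4 = -24*(-⅙) + 6*(¼) = 4 + 3/2 = 11/2 ≈ 5.5000)
a*(41 - 1*(-177)) = 11*(41 - 1*(-177))/2 = 11*(41 + 177)/2 = (11/2)*218 = 1199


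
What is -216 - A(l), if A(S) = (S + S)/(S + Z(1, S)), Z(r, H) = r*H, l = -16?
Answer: -217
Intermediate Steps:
Z(r, H) = H*r
A(S) = 1 (A(S) = (S + S)/(S + S*1) = (2*S)/(S + S) = (2*S)/((2*S)) = (2*S)*(1/(2*S)) = 1)
-216 - A(l) = -216 - 1*1 = -216 - 1 = -217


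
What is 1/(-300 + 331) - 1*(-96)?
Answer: 2977/31 ≈ 96.032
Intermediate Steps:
1/(-300 + 331) - 1*(-96) = 1/31 + 96 = 2977/31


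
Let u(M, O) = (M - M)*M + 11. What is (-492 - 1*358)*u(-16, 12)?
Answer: -9350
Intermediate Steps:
u(M, O) = 11 (u(M, O) = 0*M + 11 = 0 + 11 = 11)
(-492 - 1*358)*u(-16, 12) = (-492 - 1*358)*11 = (-492 - 358)*11 = -850*11 = -9350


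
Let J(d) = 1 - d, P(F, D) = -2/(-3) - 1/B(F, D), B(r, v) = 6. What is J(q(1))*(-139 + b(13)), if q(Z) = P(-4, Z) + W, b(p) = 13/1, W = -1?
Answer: -189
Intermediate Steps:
b(p) = 13 (b(p) = 13*1 = 13)
P(F, D) = ½ (P(F, D) = -2/(-3) - 1/6 = -2*(-⅓) - 1*⅙ = ⅔ - ⅙ = ½)
q(Z) = -½ (q(Z) = ½ - 1 = -½)
J(q(1))*(-139 + b(13)) = (1 - 1*(-½))*(-139 + 13) = (1 + ½)*(-126) = (3/2)*(-126) = -189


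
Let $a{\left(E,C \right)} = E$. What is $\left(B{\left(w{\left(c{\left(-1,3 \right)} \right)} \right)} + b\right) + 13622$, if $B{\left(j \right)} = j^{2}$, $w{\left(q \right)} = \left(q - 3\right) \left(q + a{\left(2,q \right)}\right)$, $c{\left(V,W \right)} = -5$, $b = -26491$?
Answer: $-12293$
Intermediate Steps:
$w{\left(q \right)} = \left(-3 + q\right) \left(2 + q\right)$ ($w{\left(q \right)} = \left(q - 3\right) \left(q + 2\right) = \left(-3 + q\right) \left(2 + q\right)$)
$\left(B{\left(w{\left(c{\left(-1,3 \right)} \right)} \right)} + b\right) + 13622 = \left(\left(-6 + \left(-5\right)^{2} - -5\right)^{2} - 26491\right) + 13622 = \left(\left(-6 + 25 + 5\right)^{2} - 26491\right) + 13622 = \left(24^{2} - 26491\right) + 13622 = \left(576 - 26491\right) + 13622 = -25915 + 13622 = -12293$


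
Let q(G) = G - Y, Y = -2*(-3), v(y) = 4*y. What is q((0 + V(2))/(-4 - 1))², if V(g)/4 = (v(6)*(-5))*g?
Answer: 34596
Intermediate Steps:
Y = 6
V(g) = -480*g (V(g) = 4*(((4*6)*(-5))*g) = 4*((24*(-5))*g) = 4*(-120*g) = -480*g)
q(G) = -6 + G (q(G) = G - 1*6 = G - 6 = -6 + G)
q((0 + V(2))/(-4 - 1))² = (-6 + (0 - 480*2)/(-4 - 1))² = (-6 + (0 - 960)/(-5))² = (-6 - 960*(-⅕))² = (-6 + 192)² = 186² = 34596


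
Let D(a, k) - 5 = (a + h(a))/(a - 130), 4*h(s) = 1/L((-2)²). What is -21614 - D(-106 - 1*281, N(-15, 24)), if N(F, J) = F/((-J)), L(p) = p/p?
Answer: -44709639/2068 ≈ -21620.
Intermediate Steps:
L(p) = 1
N(F, J) = -F/J (N(F, J) = F*(-1/J) = -F/J)
h(s) = ¼ (h(s) = (¼)/1 = (¼)*1 = ¼)
D(a, k) = 5 + (¼ + a)/(-130 + a) (D(a, k) = 5 + (a + ¼)/(a - 130) = 5 + (¼ + a)/(-130 + a))
-21614 - D(-106 - 1*281, N(-15, 24)) = -21614 - (-2599 + 24*(-106 - 1*281))/(4*(-130 + (-106 - 1*281))) = -21614 - (-2599 + 24*(-106 - 281))/(4*(-130 + (-106 - 281))) = -21614 - (-2599 + 24*(-387))/(4*(-130 - 387)) = -21614 - (-2599 - 9288)/(4*(-517)) = -21614 - (-1)*(-11887)/(4*517) = -21614 - 1*11887/2068 = -21614 - 11887/2068 = -44709639/2068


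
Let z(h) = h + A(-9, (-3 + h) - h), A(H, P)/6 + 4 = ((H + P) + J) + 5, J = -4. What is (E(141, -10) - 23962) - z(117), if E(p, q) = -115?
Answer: -24104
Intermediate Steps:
A(H, P) = -18 + 6*H + 6*P (A(H, P) = -24 + 6*(((H + P) - 4) + 5) = -24 + 6*((-4 + H + P) + 5) = -24 + 6*(1 + H + P) = -24 + (6 + 6*H + 6*P) = -18 + 6*H + 6*P)
z(h) = -90 + h (z(h) = h + (-18 + 6*(-9) + 6*((-3 + h) - h)) = h + (-18 - 54 + 6*(-3)) = h + (-18 - 54 - 18) = h - 90 = -90 + h)
(E(141, -10) - 23962) - z(117) = (-115 - 23962) - (-90 + 117) = -24077 - 1*27 = -24077 - 27 = -24104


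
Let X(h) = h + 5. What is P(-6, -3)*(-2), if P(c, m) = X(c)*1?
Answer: 2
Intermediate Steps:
X(h) = 5 + h
P(c, m) = 5 + c (P(c, m) = (5 + c)*1 = 5 + c)
P(-6, -3)*(-2) = (5 - 6)*(-2) = -1*(-2) = 2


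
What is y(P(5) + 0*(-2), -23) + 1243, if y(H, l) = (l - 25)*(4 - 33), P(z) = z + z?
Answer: 2635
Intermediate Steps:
P(z) = 2*z
y(H, l) = 725 - 29*l (y(H, l) = (-25 + l)*(-29) = 725 - 29*l)
y(P(5) + 0*(-2), -23) + 1243 = (725 - 29*(-23)) + 1243 = (725 + 667) + 1243 = 1392 + 1243 = 2635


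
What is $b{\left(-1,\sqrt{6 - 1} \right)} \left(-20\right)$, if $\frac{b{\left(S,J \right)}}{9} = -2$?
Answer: $360$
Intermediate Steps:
$b{\left(S,J \right)} = -18$ ($b{\left(S,J \right)} = 9 \left(-2\right) = -18$)
$b{\left(-1,\sqrt{6 - 1} \right)} \left(-20\right) = \left(-18\right) \left(-20\right) = 360$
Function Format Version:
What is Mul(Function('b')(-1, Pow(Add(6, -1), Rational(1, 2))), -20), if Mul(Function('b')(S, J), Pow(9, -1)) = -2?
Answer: 360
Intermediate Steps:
Function('b')(S, J) = -18 (Function('b')(S, J) = Mul(9, -2) = -18)
Mul(Function('b')(-1, Pow(Add(6, -1), Rational(1, 2))), -20) = Mul(-18, -20) = 360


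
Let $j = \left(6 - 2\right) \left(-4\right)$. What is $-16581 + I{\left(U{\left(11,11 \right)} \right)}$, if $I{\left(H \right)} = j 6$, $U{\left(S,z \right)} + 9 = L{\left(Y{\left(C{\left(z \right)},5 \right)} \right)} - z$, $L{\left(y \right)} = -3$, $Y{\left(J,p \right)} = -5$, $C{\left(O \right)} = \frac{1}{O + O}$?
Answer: $-16677$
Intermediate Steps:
$C{\left(O \right)} = \frac{1}{2 O}$
$j = -16$ ($j = 4 \left(-4\right) = -16$)
$U{\left(S,z \right)} = -12 - z$ ($U{\left(S,z \right)} = -9 - \left(3 + z\right) = -12 - z$)
$I{\left(H \right)} = -96$ ($I{\left(H \right)} = \left(-16\right) 6 = -96$)
$-16581 + I{\left(U{\left(11,11 \right)} \right)} = -16581 - 96 = -16677$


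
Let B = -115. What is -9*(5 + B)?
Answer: 990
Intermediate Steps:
-9*(5 + B) = -9*(5 - 115) = -9*(-110) = 990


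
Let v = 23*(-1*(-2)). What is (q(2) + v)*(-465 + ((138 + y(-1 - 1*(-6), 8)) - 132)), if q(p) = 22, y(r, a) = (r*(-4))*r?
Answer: -38012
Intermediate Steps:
y(r, a) = -4*r**2 (y(r, a) = (-4*r)*r = -4*r**2)
v = 46 (v = 23*2 = 46)
(q(2) + v)*(-465 + ((138 + y(-1 - 1*(-6), 8)) - 132)) = (22 + 46)*(-465 + ((138 - 4*(-1 - 1*(-6))**2) - 132)) = 68*(-465 + ((138 - 4*(-1 + 6)**2) - 132)) = 68*(-465 + ((138 - 4*5**2) - 132)) = 68*(-465 + ((138 - 4*25) - 132)) = 68*(-465 + ((138 - 100) - 132)) = 68*(-465 + (38 - 132)) = 68*(-465 - 94) = 68*(-559) = -38012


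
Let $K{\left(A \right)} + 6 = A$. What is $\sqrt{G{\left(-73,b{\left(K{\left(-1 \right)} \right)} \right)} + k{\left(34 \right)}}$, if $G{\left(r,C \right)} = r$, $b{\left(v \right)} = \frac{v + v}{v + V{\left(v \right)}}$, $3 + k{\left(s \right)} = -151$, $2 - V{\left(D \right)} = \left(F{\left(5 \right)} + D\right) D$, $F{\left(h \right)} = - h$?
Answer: $i \sqrt{227} \approx 15.067 i$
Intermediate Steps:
$V{\left(D \right)} = 2 - D \left(-5 + D\right)$ ($V{\left(D \right)} = 2 - \left(\left(-1\right) 5 + D\right) D = 2 - \left(-5 + D\right) D = 2 - D \left(-5 + D\right)$)
$K{\left(A \right)} = -6 + A$
$k{\left(s \right)} = -154$ ($k{\left(s \right)} = -3 - 151 = -154$)
$b{\left(v \right)} = \frac{2 v}{2 - v^{2} + 6 v}$ ($b{\left(v \right)} = \frac{v + v}{v + \left(2 - v^{2} + 5 v\right)} = \frac{2 v}{2 - v^{2} + 6 v}$)
$\sqrt{G{\left(-73,b{\left(K{\left(-1 \right)} \right)} \right)} + k{\left(34 \right)}} = \sqrt{-73 - 154} = \sqrt{-227} = i \sqrt{227}$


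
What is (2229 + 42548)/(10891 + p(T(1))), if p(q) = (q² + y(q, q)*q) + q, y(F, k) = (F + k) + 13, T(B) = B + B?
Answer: 44777/10931 ≈ 4.0963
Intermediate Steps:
T(B) = 2*B
y(F, k) = 13 + F + k
p(q) = q + q² + q*(13 + 2*q) (p(q) = (q² + (13 + q + q)*q) + q = (q² + (13 + 2*q)*q) + q = (q² + q*(13 + 2*q)) + q = q + q² + q*(13 + 2*q))
(2229 + 42548)/(10891 + p(T(1))) = (2229 + 42548)/(10891 + (2*1)*(14 + 3*(2*1))) = 44777/(10891 + 2*(14 + 3*2)) = 44777/(10891 + 2*(14 + 6)) = 44777/(10891 + 2*20) = 44777/(10891 + 40) = 44777/10931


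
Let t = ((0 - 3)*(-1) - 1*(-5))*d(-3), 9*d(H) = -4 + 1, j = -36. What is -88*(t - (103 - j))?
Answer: 37400/3 ≈ 12467.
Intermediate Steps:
d(H) = -⅓ (d(H) = (-4 + 1)/9 = (⅑)*(-3) = -⅓)
t = -8/3 (t = ((0 - 3)*(-1) - 1*(-5))*(-⅓) = (-3*(-1) + 5)*(-⅓) = (3 + 5)*(-⅓) = 8*(-⅓) = -8/3 ≈ -2.6667)
-88*(t - (103 - j)) = -88*(-8/3 - (103 - 1*(-36))) = -88*(-8/3 - (103 + 36)) = -88*(-8/3 - 1*139) = -88*(-8/3 - 139) = -88*(-425/3) = 37400/3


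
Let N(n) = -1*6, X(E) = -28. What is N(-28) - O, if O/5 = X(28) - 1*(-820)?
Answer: -3966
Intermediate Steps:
O = 3960 (O = 5*(-28 - 1*(-820)) = 5*(-28 + 820) = 5*792 = 3960)
N(n) = -6
N(-28) - O = -6 - 1*3960 = -6 - 3960 = -3966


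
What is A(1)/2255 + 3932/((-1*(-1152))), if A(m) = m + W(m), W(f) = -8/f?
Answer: 2214649/649440 ≈ 3.4101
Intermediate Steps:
A(m) = m - 8/m
A(1)/2255 + 3932/((-1*(-1152))) = (1 - 8/1)/2255 + 3932/((-1*(-1152))) = (1 - 8*1)*(1/2255) + 3932/1152 = (1 - 8)*(1/2255) + 3932*(1/1152) = -7*1/2255 + 983/288 = -7/2255 + 983/288 = 2214649/649440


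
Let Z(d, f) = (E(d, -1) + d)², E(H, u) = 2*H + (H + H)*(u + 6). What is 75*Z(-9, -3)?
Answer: 1026675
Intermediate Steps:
E(H, u) = 2*H + 2*H*(6 + u) (E(H, u) = 2*H + (2*H)*(6 + u) = 2*H + 2*H*(6 + u))
Z(d, f) = 169*d² (Z(d, f) = (2*d*(7 - 1) + d)² = (2*d*6 + d)² = (12*d + d)² = (13*d)² = 169*d²)
75*Z(-9, -3) = 75*(169*(-9)²) = 75*(169*81) = 75*13689 = 1026675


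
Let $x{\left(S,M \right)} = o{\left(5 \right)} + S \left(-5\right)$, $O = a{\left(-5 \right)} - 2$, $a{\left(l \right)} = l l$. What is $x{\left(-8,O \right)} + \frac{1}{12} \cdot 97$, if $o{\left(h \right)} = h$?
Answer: $\frac{637}{12} \approx 53.083$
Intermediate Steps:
$a{\left(l \right)} = l^{2}$
$O = 23$ ($O = \left(-5\right)^{2} - 2 = 25 - 2 = 23$)
$x{\left(S,M \right)} = 5 - 5 S$ ($x{\left(S,M \right)} = 5 + S \left(-5\right) = 5 - 5 S$)
$x{\left(-8,O \right)} + \frac{1}{12} \cdot 97 = \left(5 - -40\right) + \frac{1}{12} \cdot 97 = \left(5 + 40\right) + \frac{1}{12} \cdot 97 = 45 + \frac{97}{12} = \frac{637}{12}$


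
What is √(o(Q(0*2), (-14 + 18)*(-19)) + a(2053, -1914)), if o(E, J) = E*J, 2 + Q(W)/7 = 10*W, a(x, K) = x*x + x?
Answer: √4217926 ≈ 2053.8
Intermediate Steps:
a(x, K) = x + x² (a(x, K) = x² + x = x + x²)
Q(W) = -14 + 70*W (Q(W) = -14 + 7*(10*W) = -14 + 70*W)
√(o(Q(0*2), (-14 + 18)*(-19)) + a(2053, -1914)) = √((-14 + 70*(0*2))*((-14 + 18)*(-19)) + 2053*(1 + 2053)) = √((-14 + 70*0)*(4*(-19)) + 2053*2054) = √((-14 + 0)*(-76) + 4216862) = √(-14*(-76) + 4216862) = √(1064 + 4216862) = √4217926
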